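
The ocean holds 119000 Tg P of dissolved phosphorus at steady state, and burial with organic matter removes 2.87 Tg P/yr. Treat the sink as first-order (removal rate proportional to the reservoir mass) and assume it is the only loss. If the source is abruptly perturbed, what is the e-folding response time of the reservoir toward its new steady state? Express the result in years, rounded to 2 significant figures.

41000 yr

For a linear reservoir the response time equals the residence time τ = M/F.
τ = 119000 / 2.87 = 41460 yr.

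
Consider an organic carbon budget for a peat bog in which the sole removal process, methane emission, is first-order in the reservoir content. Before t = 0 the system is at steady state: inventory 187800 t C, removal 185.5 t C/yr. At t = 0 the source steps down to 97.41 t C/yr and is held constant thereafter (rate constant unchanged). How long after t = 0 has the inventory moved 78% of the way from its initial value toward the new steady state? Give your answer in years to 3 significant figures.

τ = M₀/F₀ = 187800/185.5 = 1012 yr.
The remaining gap fraction is e^(−t/τ); 78% covered ⇒ e^(−t/τ) = 0.220.
t = −τ ln(0.220) = 1012 × 1.514 = 1533 yr.

1530 yr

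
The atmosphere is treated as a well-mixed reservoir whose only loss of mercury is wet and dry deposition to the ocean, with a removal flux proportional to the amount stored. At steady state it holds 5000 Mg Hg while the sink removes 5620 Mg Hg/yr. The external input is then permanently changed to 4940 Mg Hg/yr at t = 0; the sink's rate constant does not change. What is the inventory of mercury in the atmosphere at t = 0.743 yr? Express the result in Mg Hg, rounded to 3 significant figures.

τ = M₀/F₀ = 5000/5620 = 0.8897 yr; rate constant k = 1/τ.
New steady state M_∞ = F₁/k = F₁·τ = 4940 × 0.8897 = 4395.0 Mg Hg.
M(t) = M_∞ + (M₀ − M_∞)·e^(−t/τ); t/τ = 0.743/0.8897 = 0.8351, so e^(−t/τ) = 0.4338.
M(t) = 4395.0 + 605.0 × 0.4338 = 4657.5 Mg Hg.

4660 Mg Hg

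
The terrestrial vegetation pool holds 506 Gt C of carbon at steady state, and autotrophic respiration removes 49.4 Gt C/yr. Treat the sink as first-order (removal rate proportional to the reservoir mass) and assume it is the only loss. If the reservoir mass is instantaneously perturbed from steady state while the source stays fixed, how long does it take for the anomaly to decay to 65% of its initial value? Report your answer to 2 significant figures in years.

For a linear reservoir the anomaly decays as exp(−t/τ) with τ = M/F = 506/49.4 = 10.24 yr.
exp(−t/τ) = 0.65 ⇒ t = −τ ln(0.65) = 10.24 × 0.4308 = 4.412 yr.

4.4 yr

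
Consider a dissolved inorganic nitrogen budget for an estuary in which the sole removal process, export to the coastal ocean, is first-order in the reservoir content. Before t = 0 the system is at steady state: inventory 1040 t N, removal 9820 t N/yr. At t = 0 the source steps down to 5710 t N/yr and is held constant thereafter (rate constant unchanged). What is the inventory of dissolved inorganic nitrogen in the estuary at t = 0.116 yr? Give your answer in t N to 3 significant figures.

Residence time τ = M₀/F₀ = 0.1059 yr. The eventual steady state is M_∞ = M₀·(F₁/F₀) = 1040 × 5710/9820 = 604.73 t N.
The anomaly ΔM(t) = M(t) − M_∞ decays as ΔM₀·e^(−t/τ) with ΔM₀ = 1040 − 604.73 = 435.3 t N.
At t = 0.116 yr, e^(−t/τ) = e^(−1.095) = 0.3344, so ΔM = 145.6 t N and M = 604.73 + 145.6 = 750.30 t N.

750 t N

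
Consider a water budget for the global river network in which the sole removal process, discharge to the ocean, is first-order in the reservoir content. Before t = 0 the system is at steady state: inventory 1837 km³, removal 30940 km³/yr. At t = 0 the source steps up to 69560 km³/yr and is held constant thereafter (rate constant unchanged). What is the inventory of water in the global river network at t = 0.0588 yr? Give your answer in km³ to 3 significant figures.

τ = M₀/F₀ = 1837/30940 = 0.05937 yr; rate constant k = 1/τ.
New steady state M_∞ = F₁/k = F₁·τ = 69560 × 0.05937 = 4130.0 km³.
M(t) = M_∞ + (M₀ − M_∞)·e^(−t/τ); t/τ = 0.0588/0.05937 = 0.9903, so e^(−t/τ) = 0.3714.
M(t) = 4130.0 − 2293 × 0.3714 = 3278.3 km³.

3280 km³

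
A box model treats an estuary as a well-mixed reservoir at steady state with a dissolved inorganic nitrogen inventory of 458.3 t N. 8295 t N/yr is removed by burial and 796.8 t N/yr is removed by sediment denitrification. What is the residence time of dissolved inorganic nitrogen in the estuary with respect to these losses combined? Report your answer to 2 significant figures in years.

Total removal = 8295 + 796.8 = 9091.8 t N/yr.
τ = M / ΣF_out = 458.3 / 9091.8 = 0.05041 yr.

0.050 yr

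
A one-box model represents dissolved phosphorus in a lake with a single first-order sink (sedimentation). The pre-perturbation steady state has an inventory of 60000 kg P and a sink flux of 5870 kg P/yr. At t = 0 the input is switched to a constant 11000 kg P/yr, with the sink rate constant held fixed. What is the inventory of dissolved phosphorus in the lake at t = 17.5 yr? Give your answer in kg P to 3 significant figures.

τ = M₀/F₀ = 60000/5870 = 10.22 yr; rate constant k = 1/τ.
New steady state M_∞ = F₁/k = F₁·τ = 11000 × 10.22 = 112440 kg P.
M(t) = M_∞ + (M₀ − M_∞)·e^(−t/τ); t/τ = 17.5/10.22 = 1.712, so e^(−t/τ) = 0.1805.
M(t) = 112440 − 52440 × 0.1805 = 102970 kg P.

103000 kg P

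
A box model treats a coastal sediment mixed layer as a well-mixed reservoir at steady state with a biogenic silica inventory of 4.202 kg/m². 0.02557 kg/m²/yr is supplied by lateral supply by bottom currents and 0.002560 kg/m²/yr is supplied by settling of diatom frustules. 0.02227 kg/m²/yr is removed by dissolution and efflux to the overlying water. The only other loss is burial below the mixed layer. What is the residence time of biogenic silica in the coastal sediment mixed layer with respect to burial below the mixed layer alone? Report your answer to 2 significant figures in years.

At steady state ΣF_in = ΣF_out.
ΣF_in = 0.02557 + 0.002560 = 0.028130 kg/m²/yr.
Burial below the mixed layer flux = ΣF_in − (0.02227) = 0.028130 − 0.02227 = 0.005860 kg/m²/yr.
τ = M / F = 4.202 / 0.005860 = 717.1 yr.

720 yr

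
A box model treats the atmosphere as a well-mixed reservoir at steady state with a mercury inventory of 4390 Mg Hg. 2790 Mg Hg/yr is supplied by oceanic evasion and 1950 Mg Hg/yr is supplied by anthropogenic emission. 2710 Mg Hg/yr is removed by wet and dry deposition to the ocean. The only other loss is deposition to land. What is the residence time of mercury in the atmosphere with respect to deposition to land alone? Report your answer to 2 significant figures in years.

At steady state ΣF_in = ΣF_out.
ΣF_in = 2790 + 1950 = 4740.0 Mg Hg/yr.
Deposition to land flux = ΣF_in − (2710) = 4740.0 − 2710 = 2030 Mg Hg/yr.
τ = M / F = 4390 / 2030 = 2.163 yr.

2.2 yr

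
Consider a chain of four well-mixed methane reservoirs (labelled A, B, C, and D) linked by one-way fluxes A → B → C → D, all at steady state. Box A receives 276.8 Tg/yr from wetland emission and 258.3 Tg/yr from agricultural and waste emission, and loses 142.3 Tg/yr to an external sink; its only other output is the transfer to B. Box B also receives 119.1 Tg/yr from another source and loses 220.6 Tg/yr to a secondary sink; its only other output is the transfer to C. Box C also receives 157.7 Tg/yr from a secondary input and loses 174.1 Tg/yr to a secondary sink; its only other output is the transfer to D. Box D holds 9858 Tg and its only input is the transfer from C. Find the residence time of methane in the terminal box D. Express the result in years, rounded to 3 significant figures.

35.9 yr

Box A: F(A→B) = (276.8 + 258.3) − 142.3 = 392.80 Tg/yr.
Box B: F(B→C) = (392.80 + 119.1) − 220.6 = 291.30 Tg/yr.
Box C: F(C→D) = (291.30 + 157.7) − 174.1 = 274.90 Tg/yr.
Box D throughput = its input = 274.90 Tg/yr; τ = 9858 / 274.90 = 35.86 yr.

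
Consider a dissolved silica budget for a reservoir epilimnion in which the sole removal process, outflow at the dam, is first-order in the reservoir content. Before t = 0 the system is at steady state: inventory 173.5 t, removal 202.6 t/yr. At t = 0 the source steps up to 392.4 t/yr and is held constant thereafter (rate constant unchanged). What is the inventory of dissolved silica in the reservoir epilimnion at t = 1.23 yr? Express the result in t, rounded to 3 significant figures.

The sink rate constant is k = F₀/M₀ = 202.6/173.5 = 1.168 yr⁻¹.
Solving dM/dt = F₁ − kM with M(0) = M₀ gives M(t) = F₁/k + (M₀ − F₁/k)·e^(−kt).
F₁/k = 392.4/1.168 = 336.04 t; kt = 1.168 × 1.23 = 1.436, e^(−kt) = 0.2378.
M(1.23) = 336.04 + (173.5 − 336.04) × 0.2378 = 336.04 − 38.65 = 297.39 t.

297 t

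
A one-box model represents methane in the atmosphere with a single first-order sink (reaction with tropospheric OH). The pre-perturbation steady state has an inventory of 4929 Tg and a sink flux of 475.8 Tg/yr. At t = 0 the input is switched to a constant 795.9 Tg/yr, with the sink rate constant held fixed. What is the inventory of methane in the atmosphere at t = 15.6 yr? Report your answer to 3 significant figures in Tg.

τ = M₀/F₀ = 4929/475.8 = 10.36 yr; rate constant k = 1/τ.
New steady state M_∞ = F₁/k = F₁·τ = 795.9 × 10.36 = 8245.0 Tg.
M(t) = M_∞ + (M₀ − M_∞)·e^(−t/τ); t/τ = 15.6/10.36 = 1.506, so e^(−t/τ) = 0.2218.
M(t) = 8245.0 − 3316 × 0.2218 = 7509.5 Tg.

7510 Tg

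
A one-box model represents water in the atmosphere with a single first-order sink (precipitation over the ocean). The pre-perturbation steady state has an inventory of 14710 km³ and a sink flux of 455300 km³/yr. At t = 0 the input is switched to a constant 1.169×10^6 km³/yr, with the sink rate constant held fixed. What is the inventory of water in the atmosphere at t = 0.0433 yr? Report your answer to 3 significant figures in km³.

31700 km³

The sink rate constant is k = F₀/M₀ = 455300/14710 = 30.95 yr⁻¹.
Solving dM/dt = F₁ − kM with M(0) = M₀ gives M(t) = F₁/k + (M₀ − F₁/k)·e^(−kt).
F₁/k = 1.169×10^6/30.95 = 37768 km³; kt = 30.95 × 0.0433 = 1.340, e^(−kt) = 0.2618.
M(0.0433) = 37768 + (14710 − 37768) × 0.2618 = 37768 − 6036 = 31732 km³.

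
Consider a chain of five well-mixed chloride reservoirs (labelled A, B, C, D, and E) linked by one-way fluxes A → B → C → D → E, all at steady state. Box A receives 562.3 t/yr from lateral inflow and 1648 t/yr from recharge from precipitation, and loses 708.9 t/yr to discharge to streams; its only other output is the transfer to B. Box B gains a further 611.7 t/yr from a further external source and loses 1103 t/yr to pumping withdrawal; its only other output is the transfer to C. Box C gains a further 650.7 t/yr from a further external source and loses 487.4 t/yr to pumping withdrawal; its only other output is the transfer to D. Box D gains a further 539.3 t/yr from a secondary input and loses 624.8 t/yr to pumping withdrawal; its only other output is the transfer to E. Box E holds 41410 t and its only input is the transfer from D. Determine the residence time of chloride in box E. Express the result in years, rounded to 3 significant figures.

38.1 yr

Box A: F(A→B) = (562.3 + 1648) − 708.9 = 1501.4 t/yr.
Box B: F(B→C) = (1501.4 + 611.7) − 1103 = 1010.1 t/yr.
Box C: F(C→D) = (1010.1 + 650.7) − 487.4 = 1173.4 t/yr.
Box D: F(D→E) = (1173.4 + 539.3) − 624.8 = 1087.9 t/yr.
Box E throughput = its input = 1087.9 t/yr; τ = 41410 / 1087.9 = 38.06 yr.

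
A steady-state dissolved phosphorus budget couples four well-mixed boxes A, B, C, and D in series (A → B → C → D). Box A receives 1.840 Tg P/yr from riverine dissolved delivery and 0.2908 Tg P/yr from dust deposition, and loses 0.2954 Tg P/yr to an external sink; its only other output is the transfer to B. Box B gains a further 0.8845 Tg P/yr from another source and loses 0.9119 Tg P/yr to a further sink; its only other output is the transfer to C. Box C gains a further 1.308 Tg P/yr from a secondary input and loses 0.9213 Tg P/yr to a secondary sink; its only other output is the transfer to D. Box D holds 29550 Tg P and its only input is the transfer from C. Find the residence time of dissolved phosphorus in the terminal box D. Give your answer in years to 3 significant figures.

Box A: F(A→B) = (1.840 + 0.2908) − 0.2954 = 1.8354 Tg P/yr.
Box B: F(B→C) = (1.8354 + 0.8845) − 0.9119 = 1.8080 Tg P/yr.
Box C: F(C→D) = (1.8080 + 1.308) − 0.9213 = 2.1947 Tg P/yr.
Box D throughput = its input = 2.1947 Tg P/yr; τ = 29550 / 2.1947 = 13460 yr.

13500 yr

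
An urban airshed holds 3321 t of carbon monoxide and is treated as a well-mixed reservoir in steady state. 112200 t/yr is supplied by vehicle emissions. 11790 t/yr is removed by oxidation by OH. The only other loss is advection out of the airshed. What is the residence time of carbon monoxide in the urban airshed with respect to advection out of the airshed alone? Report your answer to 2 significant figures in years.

At steady state ΣF_in = ΣF_out.
ΣF_in = 112200 t/yr.
Advection out of the airshed flux = ΣF_in − (11790) = 112200 − 11790 = 100400 t/yr.
τ = M / F = 3321 / 100400 = 0.03307 yr.

0.033 yr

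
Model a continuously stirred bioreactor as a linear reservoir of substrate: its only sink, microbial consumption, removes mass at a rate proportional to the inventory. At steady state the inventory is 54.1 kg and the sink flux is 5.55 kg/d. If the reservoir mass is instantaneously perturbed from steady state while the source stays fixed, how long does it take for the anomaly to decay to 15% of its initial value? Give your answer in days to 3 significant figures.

For a linear reservoir the anomaly decays as exp(−t/τ) with τ = M/F = 54.1/5.55 = 9.748 d.
exp(−t/τ) = 0.15 ⇒ t = −τ ln(0.15) = 9.748 × 1.897 = 18.49 d.

18.5 d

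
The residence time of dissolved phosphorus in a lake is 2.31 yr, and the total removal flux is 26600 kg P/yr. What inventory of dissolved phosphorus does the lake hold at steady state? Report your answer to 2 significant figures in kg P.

τ = M/F ⇒ M = τ × F = 2.31 × 26600 = 61450 kg P.

61000 kg P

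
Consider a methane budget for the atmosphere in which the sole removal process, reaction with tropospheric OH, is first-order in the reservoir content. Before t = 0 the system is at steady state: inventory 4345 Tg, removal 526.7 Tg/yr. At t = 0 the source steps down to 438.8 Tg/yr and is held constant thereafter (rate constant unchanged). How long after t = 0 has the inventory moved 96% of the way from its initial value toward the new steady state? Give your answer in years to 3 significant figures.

26.6 yr

τ = M₀/F₀ = 4345/526.7 = 8.249 yr.
The remaining gap fraction is e^(−t/τ); 96% covered ⇒ e^(−t/τ) = 0.0400.
t = −τ ln(0.0400) = 8.249 × 3.219 = 26.55 yr.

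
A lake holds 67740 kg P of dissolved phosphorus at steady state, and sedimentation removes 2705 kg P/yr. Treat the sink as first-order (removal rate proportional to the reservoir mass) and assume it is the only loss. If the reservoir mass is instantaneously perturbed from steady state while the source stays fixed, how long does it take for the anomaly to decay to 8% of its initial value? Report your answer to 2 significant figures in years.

63 yr

For a linear reservoir the anomaly decays as exp(−t/τ) with τ = M/F = 67740/2705 = 25.04 yr.
exp(−t/τ) = 0.08 ⇒ t = −τ ln(0.08) = 25.04 × 2.526 = 63.25 yr.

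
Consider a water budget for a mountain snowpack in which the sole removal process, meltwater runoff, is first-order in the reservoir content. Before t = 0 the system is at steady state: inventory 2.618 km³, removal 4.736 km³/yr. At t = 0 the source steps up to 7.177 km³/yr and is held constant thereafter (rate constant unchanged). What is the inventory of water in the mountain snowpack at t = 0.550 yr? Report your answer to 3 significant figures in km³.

3.47 km³

τ = M₀/F₀ = 2.618/4.736 = 0.5528 yr; rate constant k = 1/τ.
New steady state M_∞ = F₁/k = F₁·τ = 7.177 × 0.5528 = 3.9674 km³.
M(t) = M_∞ + (M₀ − M_∞)·e^(−t/τ); t/τ = 0.550/0.5528 = 0.9950, so e^(−t/τ) = 0.3697.
M(t) = 3.9674 − 1.349 × 0.3697 = 3.4684 km³.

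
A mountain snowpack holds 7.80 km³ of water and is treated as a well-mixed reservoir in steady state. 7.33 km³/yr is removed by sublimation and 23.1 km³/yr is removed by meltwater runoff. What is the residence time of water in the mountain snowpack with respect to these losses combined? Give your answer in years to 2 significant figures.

0.26 yr

Total removal = 7.330 + 23.10 = 30.430 km³/yr.
τ = M / ΣF_out = 7.80 / 30.430 = 0.2563 yr.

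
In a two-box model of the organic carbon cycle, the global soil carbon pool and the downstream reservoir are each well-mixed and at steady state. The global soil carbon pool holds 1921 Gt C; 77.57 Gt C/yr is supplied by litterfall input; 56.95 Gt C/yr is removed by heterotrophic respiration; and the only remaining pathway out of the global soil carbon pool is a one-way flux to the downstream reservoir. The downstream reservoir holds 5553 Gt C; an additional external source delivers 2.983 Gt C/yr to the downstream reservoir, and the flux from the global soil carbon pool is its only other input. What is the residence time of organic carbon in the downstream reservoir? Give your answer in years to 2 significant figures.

Balance the global soil carbon pool: ΣF_in = 77.570 Gt C/yr.
Flux to the downstream reservoir = ΣF_in − (56.95) = 20.620 Gt C/yr.
Total input to the downstream reservoir = 20.620 + 2.983 = 23.603 Gt C/yr; at steady state this equals its total output.
τ = M / F = 5553 / 23.603 = 235.3 yr.

240 yr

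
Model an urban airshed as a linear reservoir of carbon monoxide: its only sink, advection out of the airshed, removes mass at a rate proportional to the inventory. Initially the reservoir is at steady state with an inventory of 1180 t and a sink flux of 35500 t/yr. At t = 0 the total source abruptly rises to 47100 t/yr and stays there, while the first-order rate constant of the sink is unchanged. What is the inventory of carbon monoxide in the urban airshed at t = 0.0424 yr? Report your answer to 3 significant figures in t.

The sink rate constant is k = F₀/M₀ = 35500/1180 = 30.08 yr⁻¹.
Solving dM/dt = F₁ − kM with M(0) = M₀ gives M(t) = F₁/k + (M₀ − F₁/k)·e^(−kt).
F₁/k = 47100/30.08 = 1565.6 t; kt = 30.08 × 0.0424 = 1.276, e^(−kt) = 0.2793.
M(0.0424) = 1565.6 + (1180 − 1565.6) × 0.2793 = 1565.6 − 107.7 = 1457.9 t.

1460 t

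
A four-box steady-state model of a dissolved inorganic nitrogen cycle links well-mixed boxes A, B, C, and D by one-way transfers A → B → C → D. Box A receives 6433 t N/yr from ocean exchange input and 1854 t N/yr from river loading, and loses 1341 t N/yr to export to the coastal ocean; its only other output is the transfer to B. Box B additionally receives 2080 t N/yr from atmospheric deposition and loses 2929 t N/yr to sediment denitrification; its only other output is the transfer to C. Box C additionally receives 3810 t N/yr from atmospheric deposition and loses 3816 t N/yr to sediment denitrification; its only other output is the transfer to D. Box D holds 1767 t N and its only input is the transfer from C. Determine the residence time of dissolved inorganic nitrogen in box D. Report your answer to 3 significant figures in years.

0.290 yr

Box A: F(A→B) = (6433 + 1854) − 1341 = 6946.0 t N/yr.
Box B: F(B→C) = (6946.0 + 2080) − 2929 = 6097.0 t N/yr.
Box C: F(C→D) = (6097.0 + 3810) − 3816 = 6091.0 t N/yr.
Box D throughput = its input = 6091.0 t N/yr; τ = 1767 / 6091.0 = 0.2901 yr.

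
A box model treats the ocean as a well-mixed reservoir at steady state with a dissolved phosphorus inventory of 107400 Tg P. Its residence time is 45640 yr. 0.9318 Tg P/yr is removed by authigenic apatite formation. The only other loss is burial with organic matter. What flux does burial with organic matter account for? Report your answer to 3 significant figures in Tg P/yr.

1.42 Tg P/yr

Total removal F = M/τ = 107400 / 45640 = 2.353 Tg P/yr.
Burial with organic matter = F − (0.9318) = 2.353 − 0.9318 = 1.421 Tg P/yr.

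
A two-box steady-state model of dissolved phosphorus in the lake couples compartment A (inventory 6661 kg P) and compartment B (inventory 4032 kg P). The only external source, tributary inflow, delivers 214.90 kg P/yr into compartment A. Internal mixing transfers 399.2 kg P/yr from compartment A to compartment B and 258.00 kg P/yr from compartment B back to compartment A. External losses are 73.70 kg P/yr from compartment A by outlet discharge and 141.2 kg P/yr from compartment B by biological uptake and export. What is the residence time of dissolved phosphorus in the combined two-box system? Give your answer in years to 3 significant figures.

49.8 yr

Treat the two boxes together as one reservoir: the mixing fluxes between them are internal recycling, so τ = ΣM / Σ(external losses).
M_total = 6661 + 4032 = 10693 kg P.
ΣF_external_out = 73.70 + 141.2 = 214.90 kg P/yr.
τ = M_total / ΣF_ext = 10693 / 214.90 = 49.76 yr.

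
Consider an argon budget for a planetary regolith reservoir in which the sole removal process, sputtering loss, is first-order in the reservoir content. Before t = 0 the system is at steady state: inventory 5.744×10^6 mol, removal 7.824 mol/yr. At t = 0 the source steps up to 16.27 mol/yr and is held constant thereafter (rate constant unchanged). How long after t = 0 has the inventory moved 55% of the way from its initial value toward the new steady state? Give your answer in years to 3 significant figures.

586000 yr

τ = M₀/F₀ = 5.744×10^6/7.824 = 734200 yr.
The remaining gap fraction is e^(−t/τ); 55% covered ⇒ e^(−t/τ) = 0.450.
t = −τ ln(0.450) = 734200 × 0.7985 = 586200 yr.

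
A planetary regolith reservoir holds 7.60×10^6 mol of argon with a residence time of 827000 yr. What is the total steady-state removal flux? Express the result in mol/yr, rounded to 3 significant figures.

9.19 mol/yr

F = M / τ = 7.60×10^6 / 827000 = 9.190 mol/yr.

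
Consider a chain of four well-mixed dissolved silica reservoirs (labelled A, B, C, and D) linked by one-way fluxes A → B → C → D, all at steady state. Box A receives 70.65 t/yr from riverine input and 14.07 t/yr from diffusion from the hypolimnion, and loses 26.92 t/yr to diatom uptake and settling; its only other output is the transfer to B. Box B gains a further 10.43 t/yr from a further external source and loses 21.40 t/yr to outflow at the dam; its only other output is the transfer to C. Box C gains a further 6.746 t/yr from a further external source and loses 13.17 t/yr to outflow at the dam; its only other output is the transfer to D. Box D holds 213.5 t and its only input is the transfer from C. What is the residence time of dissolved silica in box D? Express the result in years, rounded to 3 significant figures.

Box A: F(A→B) = (70.65 + 14.07) − 26.92 = 57.800 t/yr.
Box B: F(B→C) = (57.800 + 10.43) − 21.40 = 46.830 t/yr.
Box C: F(C→D) = (46.830 + 6.746) − 13.17 = 40.406 t/yr.
Box D throughput = its input = 40.406 t/yr; τ = 213.5 / 40.406 = 5.284 yr.

5.28 yr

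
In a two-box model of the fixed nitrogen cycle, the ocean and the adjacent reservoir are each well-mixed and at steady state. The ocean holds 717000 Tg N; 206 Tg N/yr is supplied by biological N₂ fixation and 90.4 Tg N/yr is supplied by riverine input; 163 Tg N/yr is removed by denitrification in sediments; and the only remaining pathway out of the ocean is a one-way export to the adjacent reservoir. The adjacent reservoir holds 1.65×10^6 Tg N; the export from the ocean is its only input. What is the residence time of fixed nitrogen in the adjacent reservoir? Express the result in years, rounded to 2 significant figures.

Balance the ocean: ΣF_in = 206 + 90.4 = 296.40 Tg N/yr.
Export to the adjacent reservoir = ΣF_in − (163) = 133.40 Tg N/yr.
At steady state the output of the adjacent reservoir equals its input, 133.40 Tg N/yr.
τ = M / F = 1.65×10^6 / 133.40 = 12370 yr.

12000 yr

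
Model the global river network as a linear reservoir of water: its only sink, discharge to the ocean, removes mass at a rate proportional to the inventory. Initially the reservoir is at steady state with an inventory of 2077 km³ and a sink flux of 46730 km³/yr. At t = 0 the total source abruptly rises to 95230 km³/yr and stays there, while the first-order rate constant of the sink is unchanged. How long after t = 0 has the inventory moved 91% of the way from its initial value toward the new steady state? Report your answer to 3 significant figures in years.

τ = M₀/F₀ = 2077/46730 = 0.04445 yr.
The remaining gap fraction is e^(−t/τ); 91% covered ⇒ e^(−t/τ) = 0.0900.
t = −τ ln(0.0900) = 0.04445 × 2.408 = 0.1070 yr.

0.107 yr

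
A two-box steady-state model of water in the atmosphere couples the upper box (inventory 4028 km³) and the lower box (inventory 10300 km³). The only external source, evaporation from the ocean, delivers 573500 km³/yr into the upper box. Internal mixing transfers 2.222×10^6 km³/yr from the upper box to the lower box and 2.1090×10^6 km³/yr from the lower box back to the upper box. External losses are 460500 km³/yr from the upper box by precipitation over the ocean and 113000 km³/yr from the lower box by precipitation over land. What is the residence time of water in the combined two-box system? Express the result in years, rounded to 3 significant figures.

For the system as a whole, the A↔B exchange is internal and contributes nothing to the throughput; only the external sinks remove mass.
M_total = 4028 + 10300 = 14328 km³.
ΣF_external_out = 460500 + 113000 = 573500 km³/yr.
τ = M_total / ΣF_ext = 14328 / 573500 = 0.02498 yr.

0.0250 yr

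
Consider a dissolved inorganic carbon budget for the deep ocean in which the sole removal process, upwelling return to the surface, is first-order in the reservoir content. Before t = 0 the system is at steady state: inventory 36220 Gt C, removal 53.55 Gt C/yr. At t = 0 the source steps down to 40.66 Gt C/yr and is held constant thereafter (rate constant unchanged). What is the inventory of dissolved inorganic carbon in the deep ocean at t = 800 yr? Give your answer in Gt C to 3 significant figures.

The sink rate constant is k = F₀/M₀ = 53.55/36220 = 0.001478 yr⁻¹.
Solving dM/dt = F₁ − kM with M(0) = M₀ gives M(t) = F₁/k + (M₀ − F₁/k)·e^(−kt).
F₁/k = 40.66/0.001478 = 27501 Gt C; kt = 0.001478 × 800 = 1.183, e^(−kt) = 0.3064.
M(800) = 27501 + (36220 − 27501) × 0.3064 = 27501 + 2672 = 30173 Gt C.

30200 Gt C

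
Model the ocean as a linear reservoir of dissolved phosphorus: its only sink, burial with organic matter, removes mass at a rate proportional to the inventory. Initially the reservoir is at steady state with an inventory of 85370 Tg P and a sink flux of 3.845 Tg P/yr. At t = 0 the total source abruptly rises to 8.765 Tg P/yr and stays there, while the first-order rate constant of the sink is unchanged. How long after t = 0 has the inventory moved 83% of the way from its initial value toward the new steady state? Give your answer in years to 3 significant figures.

τ = M₀/F₀ = 85370/3.845 = 22200 yr.
The remaining gap fraction is e^(−t/τ); 83% covered ⇒ e^(−t/τ) = 0.170.
t = −τ ln(0.170) = 22200 × 1.772 = 39340 yr.

39300 yr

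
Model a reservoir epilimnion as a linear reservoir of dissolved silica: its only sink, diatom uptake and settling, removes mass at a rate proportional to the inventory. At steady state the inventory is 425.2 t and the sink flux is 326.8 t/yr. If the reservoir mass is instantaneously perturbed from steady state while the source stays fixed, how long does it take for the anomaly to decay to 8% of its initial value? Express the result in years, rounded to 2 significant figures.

For a linear reservoir the anomaly decays as exp(−t/τ) with τ = M/F = 425.2/326.8 = 1.301 yr.
exp(−t/τ) = 0.08 ⇒ t = −τ ln(0.08) = 1.301 × 2.526 = 3.286 yr.

3.3 yr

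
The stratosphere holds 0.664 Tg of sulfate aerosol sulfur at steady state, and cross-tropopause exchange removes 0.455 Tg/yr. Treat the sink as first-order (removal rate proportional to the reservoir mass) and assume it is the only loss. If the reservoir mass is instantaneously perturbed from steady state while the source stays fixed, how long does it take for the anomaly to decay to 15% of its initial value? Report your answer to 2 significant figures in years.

For a linear reservoir the anomaly decays as exp(−t/τ) with τ = M/F = 0.664/0.455 = 1.459 yr.
exp(−t/τ) = 0.15 ⇒ t = −τ ln(0.15) = 1.459 × 1.897 = 2.769 yr.

2.8 yr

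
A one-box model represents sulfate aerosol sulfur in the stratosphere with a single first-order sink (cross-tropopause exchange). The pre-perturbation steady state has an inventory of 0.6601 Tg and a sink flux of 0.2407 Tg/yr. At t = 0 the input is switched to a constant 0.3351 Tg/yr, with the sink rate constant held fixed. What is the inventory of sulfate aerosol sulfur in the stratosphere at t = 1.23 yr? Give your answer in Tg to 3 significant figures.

0.754 Tg

Residence time τ = M₀/F₀ = 2.742 yr. The eventual steady state is M_∞ = M₀·(F₁/F₀) = 0.6601 × 0.3351/0.2407 = 0.91898 Tg.
The anomaly ΔM(t) = M(t) − M_∞ decays as ΔM₀·e^(−t/τ) with ΔM₀ = 0.6601 − 0.91898 = −0.2589 Tg.
At t = 1.23 yr, e^(−t/τ) = e^(−0.4485) = 0.6386, so ΔM = −0.1653 Tg and M = 0.91898 − 0.1653 = 0.75367 Tg.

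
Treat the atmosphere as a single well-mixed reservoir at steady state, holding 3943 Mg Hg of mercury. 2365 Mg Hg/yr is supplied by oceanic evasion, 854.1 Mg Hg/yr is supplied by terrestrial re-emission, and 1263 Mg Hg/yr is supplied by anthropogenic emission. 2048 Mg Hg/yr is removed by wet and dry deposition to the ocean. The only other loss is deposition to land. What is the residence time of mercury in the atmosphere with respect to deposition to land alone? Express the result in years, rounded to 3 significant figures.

At steady state ΣF_in = ΣF_out.
ΣF_in = 2365 + 854.1 + 1263 = 4482.1 Mg Hg/yr.
Deposition to land flux = ΣF_in − (2048) = 4482.1 − 2048 = 2434 Mg Hg/yr.
τ = M / F = 3943 / 2434 = 1.620 yr.

1.62 yr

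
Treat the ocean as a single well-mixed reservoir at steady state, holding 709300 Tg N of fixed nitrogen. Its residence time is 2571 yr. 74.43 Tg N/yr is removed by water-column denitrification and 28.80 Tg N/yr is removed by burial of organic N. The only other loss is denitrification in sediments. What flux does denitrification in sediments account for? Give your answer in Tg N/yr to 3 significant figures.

Total removal F = M/τ = 709300 / 2571 = 275.9 Tg N/yr.
Denitrification in sediments = F − (74.43 + 28.80) = 275.9 − 103.2 = 172.7 Tg N/yr.

173 Tg N/yr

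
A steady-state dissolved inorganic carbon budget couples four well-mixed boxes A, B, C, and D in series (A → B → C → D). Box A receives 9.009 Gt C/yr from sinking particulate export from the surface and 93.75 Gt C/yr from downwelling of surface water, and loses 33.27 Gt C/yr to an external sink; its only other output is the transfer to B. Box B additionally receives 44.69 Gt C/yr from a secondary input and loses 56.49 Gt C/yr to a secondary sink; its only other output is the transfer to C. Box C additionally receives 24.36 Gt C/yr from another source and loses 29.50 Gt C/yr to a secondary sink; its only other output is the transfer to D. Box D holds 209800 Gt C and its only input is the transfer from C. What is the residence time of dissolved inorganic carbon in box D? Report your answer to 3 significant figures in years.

Box A: F(A→B) = (9.009 + 93.75) − 33.27 = 69.489 Gt C/yr.
Box B: F(B→C) = (69.489 + 44.69) − 56.49 = 57.689 Gt C/yr.
Box C: F(C→D) = (57.689 + 24.36) − 29.50 = 52.549 Gt C/yr.
Box D throughput = its input = 52.549 Gt C/yr; τ = 209800 / 52.549 = 3992 yr.

3990 yr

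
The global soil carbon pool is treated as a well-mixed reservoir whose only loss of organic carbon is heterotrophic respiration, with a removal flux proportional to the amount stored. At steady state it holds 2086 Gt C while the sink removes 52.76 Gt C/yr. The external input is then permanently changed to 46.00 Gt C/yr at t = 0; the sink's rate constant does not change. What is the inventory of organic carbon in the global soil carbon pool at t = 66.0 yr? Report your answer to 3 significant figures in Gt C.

Residence time τ = M₀/F₀ = 39.54 yr. The eventual steady state is M_∞ = M₀·(F₁/F₀) = 2086 × 46.00/52.76 = 1818.7 Gt C.
The anomaly ΔM(t) = M(t) − M_∞ decays as ΔM₀·e^(−t/τ) with ΔM₀ = 2086 − 1818.7 = 267.3 Gt C.
At t = 66.0 yr, e^(−t/τ) = e^(−1.669) = 0.1884, so ΔM = 50.35 Gt C and M = 1818.7 + 50.35 = 1869.1 Gt C.

1870 Gt C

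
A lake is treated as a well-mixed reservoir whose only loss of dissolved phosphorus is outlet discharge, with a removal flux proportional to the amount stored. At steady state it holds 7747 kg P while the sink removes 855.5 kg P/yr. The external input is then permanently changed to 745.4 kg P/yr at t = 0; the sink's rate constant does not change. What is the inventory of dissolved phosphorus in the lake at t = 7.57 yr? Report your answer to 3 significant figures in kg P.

7180 kg P

The sink rate constant is k = F₀/M₀ = 855.5/7747 = 0.1104 yr⁻¹.
Solving dM/dt = F₁ − kM with M(0) = M₀ gives M(t) = F₁/k + (M₀ − F₁/k)·e^(−kt).
F₁/k = 745.4/0.1104 = 6750.0 kg P; kt = 0.1104 × 7.57 = 0.8360, e^(−kt) = 0.4335.
M(7.57) = 6750.0 + (7747 − 6750.0) × 0.4335 = 6750.0 + 432.2 = 7182.2 kg P.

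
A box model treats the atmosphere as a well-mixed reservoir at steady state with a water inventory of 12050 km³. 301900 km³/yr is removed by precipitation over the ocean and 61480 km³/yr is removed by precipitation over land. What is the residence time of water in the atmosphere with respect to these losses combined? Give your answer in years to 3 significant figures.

0.0332 yr

Total removal = 301900 + 61480 = 363380 km³/yr.
τ = M / ΣF_out = 12050 / 363380 = 0.03316 yr.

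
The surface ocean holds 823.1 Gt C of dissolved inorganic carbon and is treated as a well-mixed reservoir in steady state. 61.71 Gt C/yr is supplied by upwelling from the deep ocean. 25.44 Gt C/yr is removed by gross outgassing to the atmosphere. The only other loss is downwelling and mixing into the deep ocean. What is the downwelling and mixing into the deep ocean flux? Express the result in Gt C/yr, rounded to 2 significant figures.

36 Gt C/yr

At steady state ΣF_in = ΣF_out.
ΣF_in = 61.710 Gt C/yr.
Downwelling and mixing into the deep ocean flux = ΣF_in − (25.44) = 61.710 − 25.44 = 36.27 Gt C/yr.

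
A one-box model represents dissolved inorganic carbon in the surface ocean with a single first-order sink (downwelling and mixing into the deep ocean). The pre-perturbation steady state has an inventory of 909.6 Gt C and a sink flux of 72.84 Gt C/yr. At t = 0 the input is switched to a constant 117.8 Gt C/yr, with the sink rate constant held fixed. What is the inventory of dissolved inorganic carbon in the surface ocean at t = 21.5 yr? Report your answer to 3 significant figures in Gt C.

1370 Gt C

τ = M₀/F₀ = 909.6/72.84 = 12.49 yr; rate constant k = 1/τ.
New steady state M_∞ = F₁/k = F₁·τ = 117.8 × 12.49 = 1471.0 Gt C.
M(t) = M_∞ + (M₀ − M_∞)·e^(−t/τ); t/τ = 21.5/12.49 = 1.722, so e^(−t/τ) = 0.1788.
M(t) = 1471.0 − 561.4 × 0.1788 = 1370.7 Gt C.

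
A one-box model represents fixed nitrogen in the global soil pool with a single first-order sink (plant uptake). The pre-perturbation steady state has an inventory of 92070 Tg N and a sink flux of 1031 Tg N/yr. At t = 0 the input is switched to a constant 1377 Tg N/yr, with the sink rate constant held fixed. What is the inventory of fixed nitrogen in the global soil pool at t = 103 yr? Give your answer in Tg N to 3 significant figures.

Residence time τ = M₀/F₀ = 89.30 yr. The eventual steady state is M_∞ = M₀·(F₁/F₀) = 92070 × 1377/1031 = 122970 Tg N.
The anomaly ΔM(t) = M(t) − M_∞ decays as ΔM₀·e^(−t/τ) with ΔM₀ = 92070 − 122970 = −30900 Tg N.
At t = 103 yr, e^(−t/τ) = e^(−1.153) = 0.3156, so ΔM = −9750 Tg N and M = 122970 − 9750 = 113220 Tg N.

113000 Tg N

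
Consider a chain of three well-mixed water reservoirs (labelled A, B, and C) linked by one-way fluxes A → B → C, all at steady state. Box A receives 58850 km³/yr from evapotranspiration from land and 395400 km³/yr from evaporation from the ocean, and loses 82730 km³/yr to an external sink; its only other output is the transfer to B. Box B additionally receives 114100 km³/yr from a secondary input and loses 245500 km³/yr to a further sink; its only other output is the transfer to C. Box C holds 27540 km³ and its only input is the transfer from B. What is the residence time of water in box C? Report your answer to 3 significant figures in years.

0.115 yr

Box A: F(A→B) = (58850 + 395400) − 82730 = 371520 km³/yr.
Box B: F(B→C) = (371520 + 114100) − 245500 = 240120 km³/yr.
Box C throughput = its input = 240120 km³/yr; τ = 27540 / 240120 = 0.1147 yr.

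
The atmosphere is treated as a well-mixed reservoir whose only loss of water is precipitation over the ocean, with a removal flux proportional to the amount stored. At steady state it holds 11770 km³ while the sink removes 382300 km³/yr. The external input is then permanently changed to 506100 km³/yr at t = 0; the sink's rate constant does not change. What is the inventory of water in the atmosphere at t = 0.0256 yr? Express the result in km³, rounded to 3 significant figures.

13900 km³

The sink rate constant is k = F₀/M₀ = 382300/11770 = 32.48 yr⁻¹.
Solving dM/dt = F₁ − kM with M(0) = M₀ gives M(t) = F₁/k + (M₀ − F₁/k)·e^(−kt).
F₁/k = 506100/32.48 = 15581 km³; kt = 32.48 × 0.0256 = 0.8315, e^(−kt) = 0.4354.
M(0.0256) = 15581 + (11770 − 15581) × 0.4354 = 15581 − 1659 = 13922 km³.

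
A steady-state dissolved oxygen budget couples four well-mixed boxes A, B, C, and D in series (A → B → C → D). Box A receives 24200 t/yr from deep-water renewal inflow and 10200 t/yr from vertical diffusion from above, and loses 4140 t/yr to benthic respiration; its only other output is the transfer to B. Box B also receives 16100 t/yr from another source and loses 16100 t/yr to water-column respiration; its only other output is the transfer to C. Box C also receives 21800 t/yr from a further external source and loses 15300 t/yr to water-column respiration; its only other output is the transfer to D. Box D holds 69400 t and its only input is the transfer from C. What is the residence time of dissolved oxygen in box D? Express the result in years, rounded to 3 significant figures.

1.89 yr

Box A: F(A→B) = (24200 + 10200) − 4140 = 30260 t/yr.
Box B: F(B→C) = (30260 + 16100) − 16100 = 30260 t/yr.
Box C: F(C→D) = (30260 + 21800) − 15300 = 36760 t/yr.
Box D throughput = its input = 36760 t/yr; τ = 69400 / 36760 = 1.888 yr.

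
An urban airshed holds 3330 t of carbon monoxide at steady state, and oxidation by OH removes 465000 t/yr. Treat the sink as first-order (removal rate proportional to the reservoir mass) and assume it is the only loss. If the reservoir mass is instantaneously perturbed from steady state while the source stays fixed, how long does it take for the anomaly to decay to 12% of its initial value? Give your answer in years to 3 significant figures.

For a linear reservoir the anomaly decays as exp(−t/τ) with τ = M/F = 3330/465000 = 0.007161 yr.
exp(−t/τ) = 0.12 ⇒ t = −τ ln(0.12) = 0.007161 × 2.120 = 0.01518 yr.

0.0152 yr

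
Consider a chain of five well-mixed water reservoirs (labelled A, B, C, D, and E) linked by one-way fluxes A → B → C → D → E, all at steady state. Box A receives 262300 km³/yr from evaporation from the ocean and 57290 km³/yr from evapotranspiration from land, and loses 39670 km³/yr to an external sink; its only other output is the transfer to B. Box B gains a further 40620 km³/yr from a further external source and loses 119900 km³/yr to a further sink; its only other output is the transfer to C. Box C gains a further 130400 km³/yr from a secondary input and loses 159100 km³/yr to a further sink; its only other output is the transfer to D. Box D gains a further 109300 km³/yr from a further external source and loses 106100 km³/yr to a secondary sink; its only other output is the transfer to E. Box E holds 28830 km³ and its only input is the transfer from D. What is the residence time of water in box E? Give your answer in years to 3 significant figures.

Box A: F(A→B) = (262300 + 57290) − 39670 = 279920 km³/yr.
Box B: F(B→C) = (279920 + 40620) − 119900 = 200640 km³/yr.
Box C: F(C→D) = (200640 + 130400) − 159100 = 171940 km³/yr.
Box D: F(D→E) = (171940 + 109300) − 106100 = 175140 km³/yr.
Box E throughput = its input = 175140 km³/yr; τ = 28830 / 175140 = 0.1646 yr.

0.165 yr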